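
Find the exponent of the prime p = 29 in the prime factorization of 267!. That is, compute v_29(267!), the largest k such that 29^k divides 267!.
v_29(267!) = 9

Legendre's formula: v_p(n!) = Σ_{k ≥ 1} ⌊n / p^k⌋. For p = 29, n = 267, the terms are:
  ⌊267/29^1⌋ = ⌊267/29⌋ = 9
(the next term ⌊267/29^2⌋ = 0, terminating the sum). Summing: v_29(267!) = 9 = 9.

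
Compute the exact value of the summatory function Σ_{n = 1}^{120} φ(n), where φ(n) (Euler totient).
Σ_{n ≤ 120} φ(n) = 4386

Compute φ(n) for each 1 ≤ n ≤ 120: φ(1) = 1, φ(2) = 1, φ(3) = 2, φ(4) = 2, φ(5) = 4, φ(6) = 2, φ(7) = 6, φ(8) = 4, φ(9) = 6, φ(10) = 4, φ(11) = 10, φ(12) = 4, φ(13) = 12, φ(14) = 6, φ(15) = 8, φ(16) = 8, φ(17) = 16, φ(18) = 6, φ(19) = 18, φ(20) = 8, φ(21) = 12, φ(22) = 10, φ(23) = 22, φ(24) = 8, φ(25) = 20, φ(26) = 12, φ(27) = 18, φ(28) = 12, φ(29) = 28, φ(30) = 8, φ(31) = 30, φ(32) = 16, φ(33) = 20, φ(34) = 16, φ(35) = 24, φ(36) = 12, φ(37) = 36, φ(38) = 18, φ(39) = 24, φ(40) = 16, φ(41) = 40, φ(42) = 12, φ(43) = 42, φ(44) = 20, φ(45) = 24, φ(46) = 22, φ(47) = 46, φ(48) = 16, φ(49) = 42, φ(50) = 20, φ(51) = 32, φ(52) = 24, φ(53) = 52, φ(54) = 18, φ(55) = 40, φ(56) = 24, φ(57) = 36, φ(58) = 28, φ(59) = 58, φ(60) = 16, φ(61) = 60, φ(62) = 30, φ(63) = 36, φ(64) = 32, φ(65) = 48, φ(66) = 20, φ(67) = 66, φ(68) = 32, φ(69) = 44, φ(70) = 24, φ(71) = 70, φ(72) = 24, φ(73) = 72, φ(74) = 36, φ(75) = 40, φ(76) = 36, φ(77) = 60, φ(78) = 24, φ(79) = 78, φ(80) = 32, φ(81) = 54, φ(82) = 40, φ(83) = 82, φ(84) = 24, φ(85) = 64, φ(86) = 42, φ(87) = 56, φ(88) = 40, φ(89) = 88, φ(90) = 24, φ(91) = 72, φ(92) = 44, φ(93) = 60, φ(94) = 46, φ(95) = 72, φ(96) = 32, φ(97) = 96, φ(98) = 42, φ(99) = 60, φ(100) = 40, φ(101) = 100, φ(102) = 32, φ(103) = 102, φ(104) = 48, φ(105) = 48, φ(106) = 52, φ(107) = 106, φ(108) = 36, φ(109) = 108, φ(110) = 40, φ(111) = 72, φ(112) = 48, φ(113) = 112, φ(114) = 36, φ(115) = 88, φ(116) = 56, φ(117) = 72, φ(118) = 58, φ(119) = 96, φ(120) = 32. Summing all 120 values: 4386. (Average order: Σ_{n ≤ x} φ(n) ~ (3/π²) x². For x = 120, (3/π²)·120² ≈ 4377.08.)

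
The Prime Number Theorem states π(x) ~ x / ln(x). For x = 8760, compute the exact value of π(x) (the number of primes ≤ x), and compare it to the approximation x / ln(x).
π(8760) = 1092;  x/ln(x) ≈ 964.98;  relative error ≈ 11.63%.

Directly count primes up to 8760: π(8760) = 1092. The PNT approximation gives 8760/ln(8760) ≈ 8760/9.07795 ≈ 964.98. Relative error (π(x) − x/ln(x)) / π(x) ≈ 11.63%; the approximation is known to undercount slightly (Li(x) is a better estimate).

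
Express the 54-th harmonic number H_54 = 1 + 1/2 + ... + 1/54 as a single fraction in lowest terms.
H_54 = 250503836021181200128409/54749786241679275146400

Direct summation: H_54 = 1 + 1/2 + ... + 1/54. The least common denominator is lcm(1, ..., 54) = 164249358725037825439200; over this denominator the numerator is 164249358725037825439200 + 82124679362518912719600 + 54749786241679275146400 + 41062339681259456359800 + 32849871745007565087840 + 27374893120839637573200 + 23464194103576832205600 + 20531169840629728179900 + 18249928747226425048800 + 16424935872503782543920 + 14931759884094347767200 + 13687446560419818786600 + 12634566055772140418400 + 11732097051788416102800 + 10949957248335855029280 + 10265584920314864089950 + 9661726983825754437600 + 9124964373613212524400 + 8644703090791464496800 + 8212467936251891271960 + 7821398034525610735200 + 7465879942047173883600 + 7141276466305992410400 + 6843723280209909393300 + 6569974349001513017568 + 6317283027886070209200 + 6083309582408808349600 + 5866048525894208051400 + 5663770990518545704800 + 5474978624167927514640 + 5298366410485091143200 + 5132792460157432044975 + 4977253294698115922400 + 4830863491912877218800 + 4692838820715366441120 + 4562482186806606262200 + 4439171857433454741600 + 4322351545395732248400 + 4211522018590713472800 + 4106233968125945635980 + 4006081920122873791200 + 3910699017262805367600 + 3819752528489251754400 + 3732939971023586941800 + 3649985749445285009760 + 3570638233152996205200 + 3494667206915698413600 + 3421861640104954696650 + 3352027729082404600800 + 3284987174500756508784 + 3220575661275251479200 + 3158641513943035104600 + 3099044504245996706400 + 3041654791204404174800 = 751511508063543600385227, so H_54 = 751511508063543600385227/164249358725037825439200; reducing by gcd(751511508063543600385227, 164249358725037825439200) = 3 gives 250503836021181200128409/54749786241679275146400 ≈ 4.57543. (The PNT-adjacent estimate ln(54) + γ ≈ 4.56620 matches within O(1/n).)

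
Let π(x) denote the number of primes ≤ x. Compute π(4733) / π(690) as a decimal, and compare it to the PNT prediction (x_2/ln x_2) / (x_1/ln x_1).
π(4733)/π(690) = 639/124 ≈ 5.1532;  PNT prediction ≈ 5.2985.

π(690) = 124 and π(4733) = 639, so π(4733)/π(690) ≈ 5.1532. The PNT-predicted ratio is (4733/ln(4733)) / (690/ln(690)) ≈ 5.2985. The two agree to within a few percent, as expected.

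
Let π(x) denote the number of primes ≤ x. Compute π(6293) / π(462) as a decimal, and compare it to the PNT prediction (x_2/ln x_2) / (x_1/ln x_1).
π(6293)/π(462) = 818/89 ≈ 9.1910;  PNT prediction ≈ 9.5544.

π(462) = 89 and π(6293) = 818, so π(6293)/π(462) ≈ 9.1910. The PNT-predicted ratio is (6293/ln(6293)) / (462/ln(462)) ≈ 9.5544. The two agree to within a few percent, as expected.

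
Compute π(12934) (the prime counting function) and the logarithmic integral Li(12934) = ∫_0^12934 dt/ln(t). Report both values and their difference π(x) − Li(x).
π(12934) = 1540;  Li(12934) ≈ 1560.14;  π(x) − Li(x) ≈ -20.14.

Direct count of primes ≤ 12934 gives π(12934) = 1540. Numerical evaluation of the logarithmic integral gives Li(12934) ≈ 1560.14. The difference π(x) − Li(x) ≈ -20.14 is typically negative for small/moderate x (Li(x) overestimates), though Littlewood's theorem shows this sign changes infinitely often.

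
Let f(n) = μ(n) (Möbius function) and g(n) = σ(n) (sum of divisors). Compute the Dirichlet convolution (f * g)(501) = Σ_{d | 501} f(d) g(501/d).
(μ * σ)(501) = 501

Divisors of 501: [1, 3, 167, 501]. For each d | 501:
  d = 1: μ(1) · σ(501/1) = 1 · 672 = 672
  d = 3: μ(3) · σ(501/3) = -1 · 168 = -168
  d = 167: μ(167) · σ(501/167) = -1 · 4 = -4
  d = 501: μ(501) · σ(501/501) = 1 · 1 = 1
Summing: (μ * σ)(501) = 672 + -168 + -4 + 1 = 501.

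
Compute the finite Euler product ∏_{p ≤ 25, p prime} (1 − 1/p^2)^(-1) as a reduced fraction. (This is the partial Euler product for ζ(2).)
∏ = 718188003533/440301256704

The primes p ≤ 25 are [2, 3, 5, 7, 11, 13, 17, 19, 23]. For each prime, (1 − 1/p^2)^(-1) = p^2 / (p^2 − 1). The product is (1 − 1/2^2)^(-1), (1 − 1/3^2)^(-1), (1 − 1/5^2)^(-1), (1 − 1/7^2)^(-1), (1 − 1/11^2)^(-1), (1 − 1/13^2)^(-1), (1 − 1/17^2)^(-1), (1 − 1/19^2)^(-1), (1 − 1/23^2)^(-1) = ∏ p^2 / (p^2 − 1) = 718188003533/440301256704.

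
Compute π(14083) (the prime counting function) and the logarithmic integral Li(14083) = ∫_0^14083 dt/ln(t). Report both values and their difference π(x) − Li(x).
π(14083) = 1661;  Li(14083) ≈ 1680.95;  π(x) − Li(x) ≈ -19.95.

Direct count of primes ≤ 14083 gives π(14083) = 1661. Numerical evaluation of the logarithmic integral gives Li(14083) ≈ 1680.95. The difference π(x) − Li(x) ≈ -19.95 is typically negative for small/moderate x (Li(x) overestimates), though Littlewood's theorem shows this sign changes infinitely often.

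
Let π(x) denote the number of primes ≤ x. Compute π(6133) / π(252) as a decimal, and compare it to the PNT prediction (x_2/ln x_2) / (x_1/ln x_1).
π(6133)/π(252) = 800/54 ≈ 14.8148;  PNT prediction ≈ 15.4300.

π(252) = 54 and π(6133) = 800, so π(6133)/π(252) ≈ 14.8148. The PNT-predicted ratio is (6133/ln(6133)) / (252/ln(252)) ≈ 15.4300. The two agree to within a few percent, as expected.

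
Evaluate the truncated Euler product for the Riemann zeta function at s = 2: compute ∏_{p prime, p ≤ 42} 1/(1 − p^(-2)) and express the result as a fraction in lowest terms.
∏ = 10043314222393291843289/6135418369257504768000

The primes p ≤ 42 are [2, 3, 5, 7, 11, 13, 17, 19, 23, 29, 31, 37, 41]. For each prime, (1 − 1/p^2)^(-1) = p^2 / (p^2 − 1). The product is (1 − 1/2^2)^(-1), (1 − 1/3^2)^(-1), (1 − 1/5^2)^(-1), (1 − 1/7^2)^(-1), (1 − 1/11^2)^(-1), (1 − 1/13^2)^(-1), (1 − 1/17^2)^(-1), (1 − 1/19^2)^(-1), (1 − 1/23^2)^(-1), (1 − 1/29^2)^(-1), (1 − 1/31^2)^(-1), (1 − 1/37^2)^(-1), (1 − 1/41^2)^(-1) = ∏ p^2 / (p^2 − 1) = 10043314222393291843289/6135418369257504768000.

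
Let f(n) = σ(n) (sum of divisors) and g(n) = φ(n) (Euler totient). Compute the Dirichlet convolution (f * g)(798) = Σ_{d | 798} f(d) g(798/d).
(σ * φ)(798) = 12768

Divisors of 798: [1, 2, 3, 6, 7, 14, 19, 21, 38, 42, 57, 114, 133, 266, 399, 798]. For each d | 798:
  d = 1: σ(1) · φ(798/1) = 1 · 216 = 216
  d = 2: σ(2) · φ(798/2) = 3 · 216 = 648
  d = 3: σ(3) · φ(798/3) = 4 · 108 = 432
  d = 6: σ(6) · φ(798/6) = 12 · 108 = 1296
  d = 7: σ(7) · φ(798/7) = 8 · 36 = 288
  d = 14: σ(14) · φ(798/14) = 24 · 36 = 864
  d = 19: σ(19) · φ(798/19) = 20 · 12 = 240
  d = 21: σ(21) · φ(798/21) = 32 · 18 = 576
  d = 38: σ(38) · φ(798/38) = 60 · 12 = 720
  d = 42: σ(42) · φ(798/42) = 96 · 18 = 1728
  d = 57: σ(57) · φ(798/57) = 80 · 6 = 480
  d = 114: σ(114) · φ(798/114) = 240 · 6 = 1440
  d = 133: σ(133) · φ(798/133) = 160 · 2 = 320
  d = 266: σ(266) · φ(798/266) = 480 · 2 = 960
  d = 399: σ(399) · φ(798/399) = 640 · 1 = 640
  d = 798: σ(798) · φ(798/798) = 1920 · 1 = 1920
Summing: (σ * φ)(798) = 216 + 648 + 432 + 1296 + 288 + 864 + 240 + 576 + 720 + 1728 + 480 + 1440 + 320 + 960 + 640 + 1920 = 12768.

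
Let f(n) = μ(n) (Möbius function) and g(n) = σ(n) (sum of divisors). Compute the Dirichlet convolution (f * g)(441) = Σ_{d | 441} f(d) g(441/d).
(μ * σ)(441) = 441

Divisors of 441: [1, 3, 7, 9, 21, 49, 63, 147, 441]. For each d | 441:
  d = 1: μ(1) · σ(441/1) = 1 · 741 = 741
  d = 3: μ(3) · σ(441/3) = -1 · 228 = -228
  d = 7: μ(7) · σ(441/7) = -1 · 104 = -104
  d = 9: μ(9) · σ(441/9) = 0 · 57 = 0
  d = 21: μ(21) · σ(441/21) = 1 · 32 = 32
  d = 49: μ(49) · σ(441/49) = 0 · 13 = 0
  d = 63: μ(63) · σ(441/63) = 0 · 8 = 0
  d = 147: μ(147) · σ(441/147) = 0 · 4 = 0
  d = 441: μ(441) · σ(441/441) = 0 · 1 = 0
Summing: (μ * σ)(441) = 741 + -228 + -104 + 0 + 32 + 0 + 0 + 0 + 0 = 441.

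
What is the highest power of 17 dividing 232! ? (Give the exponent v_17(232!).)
v_17(232!) = 13

Legendre's formula: v_p(n!) = Σ_{k ≥ 1} ⌊n / p^k⌋. For p = 17, n = 232, the terms are:
  ⌊232/17^1⌋ = ⌊232/17⌋ = 13
(the next term ⌊232/17^2⌋ = 0, terminating the sum). Summing: v_17(232!) = 13 = 13.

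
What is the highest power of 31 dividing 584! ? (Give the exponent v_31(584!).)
v_31(584!) = 18

Legendre's formula: v_p(n!) = Σ_{k ≥ 1} ⌊n / p^k⌋. For p = 31, n = 584, the terms are:
  ⌊584/31^1⌋ = ⌊584/31⌋ = 18
(the next term ⌊584/31^2⌋ = 0, terminating the sum). Summing: v_31(584!) = 18 = 18.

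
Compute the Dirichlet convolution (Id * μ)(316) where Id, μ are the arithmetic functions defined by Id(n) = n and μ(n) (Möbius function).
(Id * μ)(316) = 156

Divisors of 316: [1, 2, 4, 79, 158, 316]. For each d | 316:
  d = 1: Id(1) · μ(316/1) = 1 · 0 = 0
  d = 2: Id(2) · μ(316/2) = 2 · 1 = 2
  d = 4: Id(4) · μ(316/4) = 4 · -1 = -4
  d = 79: Id(79) · μ(316/79) = 79 · 0 = 0
  d = 158: Id(158) · μ(316/158) = 158 · -1 = -158
  d = 316: Id(316) · μ(316/316) = 316 · 1 = 316
Summing: (Id * μ)(316) = 0 + 2 + -4 + 0 + -158 + 316 = 156.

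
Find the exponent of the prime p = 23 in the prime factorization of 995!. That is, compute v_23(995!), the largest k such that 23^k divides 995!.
v_23(995!) = 44

Legendre's formula: v_p(n!) = Σ_{k ≥ 1} ⌊n / p^k⌋. For p = 23, n = 995, the terms are:
  ⌊995/23^1⌋ = ⌊995/23⌋ = 43
  ⌊995/23^2⌋ = ⌊995/529⌋ = 1
(the next term ⌊995/23^3⌋ = 0, terminating the sum). Summing: v_23(995!) = 43 + 1 = 44.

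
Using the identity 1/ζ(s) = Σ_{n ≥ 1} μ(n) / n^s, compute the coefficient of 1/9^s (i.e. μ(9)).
μ(9) = 0

Factor n = 9 = 3^2. μ(n) = 0 if any exponent ≥ 2 (not squarefree); otherwise μ(n) = (−1)^{ω(n)} where ω(n) is the number of distinct prime factors. Applying: μ(9) = 0.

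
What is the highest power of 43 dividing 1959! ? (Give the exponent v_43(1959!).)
v_43(1959!) = 46

Legendre's formula: v_p(n!) = Σ_{k ≥ 1} ⌊n / p^k⌋. For p = 43, n = 1959, the terms are:
  ⌊1959/43^1⌋ = ⌊1959/43⌋ = 45
  ⌊1959/43^2⌋ = ⌊1959/1849⌋ = 1
(the next term ⌊1959/43^3⌋ = 0, terminating the sum). Summing: v_43(1959!) = 45 + 1 = 46.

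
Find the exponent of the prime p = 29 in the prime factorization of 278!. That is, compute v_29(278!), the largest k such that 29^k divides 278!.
v_29(278!) = 9

Legendre's formula: v_p(n!) = Σ_{k ≥ 1} ⌊n / p^k⌋. For p = 29, n = 278, the terms are:
  ⌊278/29^1⌋ = ⌊278/29⌋ = 9
(the next term ⌊278/29^2⌋ = 0, terminating the sum). Summing: v_29(278!) = 9 = 9.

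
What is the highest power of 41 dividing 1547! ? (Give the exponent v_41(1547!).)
v_41(1547!) = 37

Legendre's formula: v_p(n!) = Σ_{k ≥ 1} ⌊n / p^k⌋. For p = 41, n = 1547, the terms are:
  ⌊1547/41^1⌋ = ⌊1547/41⌋ = 37
(the next term ⌊1547/41^2⌋ = 0, terminating the sum). Summing: v_41(1547!) = 37 = 37.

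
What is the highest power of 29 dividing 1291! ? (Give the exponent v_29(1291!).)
v_29(1291!) = 45

Legendre's formula: v_p(n!) = Σ_{k ≥ 1} ⌊n / p^k⌋. For p = 29, n = 1291, the terms are:
  ⌊1291/29^1⌋ = ⌊1291/29⌋ = 44
  ⌊1291/29^2⌋ = ⌊1291/841⌋ = 1
(the next term ⌊1291/29^3⌋ = 0, terminating the sum). Summing: v_29(1291!) = 44 + 1 = 45.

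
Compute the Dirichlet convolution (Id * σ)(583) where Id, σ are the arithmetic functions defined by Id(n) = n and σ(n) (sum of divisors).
(Id * σ)(583) = 2461

Divisors of 583: [1, 11, 53, 583]. For each d | 583:
  d = 1: Id(1) · σ(583/1) = 1 · 648 = 648
  d = 11: Id(11) · σ(583/11) = 11 · 54 = 594
  d = 53: Id(53) · σ(583/53) = 53 · 12 = 636
  d = 583: Id(583) · σ(583/583) = 583 · 1 = 583
Summing: (Id * σ)(583) = 648 + 594 + 636 + 583 = 2461.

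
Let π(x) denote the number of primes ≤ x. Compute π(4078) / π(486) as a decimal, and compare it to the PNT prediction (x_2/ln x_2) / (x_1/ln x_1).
π(4078)/π(486) = 561/92 ≈ 6.0978;  PNT prediction ≈ 6.2439.

π(486) = 92 and π(4078) = 561, so π(4078)/π(486) ≈ 6.0978. The PNT-predicted ratio is (4078/ln(4078)) / (486/ln(486)) ≈ 6.2439. The two agree to within a few percent, as expected.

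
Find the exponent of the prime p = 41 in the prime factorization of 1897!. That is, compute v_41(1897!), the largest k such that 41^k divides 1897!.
v_41(1897!) = 47

Legendre's formula: v_p(n!) = Σ_{k ≥ 1} ⌊n / p^k⌋. For p = 41, n = 1897, the terms are:
  ⌊1897/41^1⌋ = ⌊1897/41⌋ = 46
  ⌊1897/41^2⌋ = ⌊1897/1681⌋ = 1
(the next term ⌊1897/41^3⌋ = 0, terminating the sum). Summing: v_41(1897!) = 46 + 1 = 47.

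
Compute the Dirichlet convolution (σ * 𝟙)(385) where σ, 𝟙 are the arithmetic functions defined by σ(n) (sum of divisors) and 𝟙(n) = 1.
(σ * 𝟙)(385) = 819

Divisors of 385: [1, 5, 7, 11, 35, 55, 77, 385]. For each d | 385:
  d = 1: σ(1) · 𝟙(385/1) = 1 · 1 = 1
  d = 5: σ(5) · 𝟙(385/5) = 6 · 1 = 6
  d = 7: σ(7) · 𝟙(385/7) = 8 · 1 = 8
  d = 11: σ(11) · 𝟙(385/11) = 12 · 1 = 12
  d = 35: σ(35) · 𝟙(385/35) = 48 · 1 = 48
  d = 55: σ(55) · 𝟙(385/55) = 72 · 1 = 72
  d = 77: σ(77) · 𝟙(385/77) = 96 · 1 = 96
  d = 385: σ(385) · 𝟙(385/385) = 576 · 1 = 576
Summing: (σ * 𝟙)(385) = 1 + 6 + 8 + 12 + 48 + 72 + 96 + 576 = 819.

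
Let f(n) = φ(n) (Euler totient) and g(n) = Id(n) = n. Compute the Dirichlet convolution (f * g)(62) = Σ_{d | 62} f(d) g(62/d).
(φ * Id)(62) = 183

Divisors of 62: [1, 2, 31, 62]. For each d | 62:
  d = 1: φ(1) · Id(62/1) = 1 · 62 = 62
  d = 2: φ(2) · Id(62/2) = 1 · 31 = 31
  d = 31: φ(31) · Id(62/31) = 30 · 2 = 60
  d = 62: φ(62) · Id(62/62) = 30 · 1 = 30
Summing: (φ * Id)(62) = 62 + 31 + 60 + 30 = 183.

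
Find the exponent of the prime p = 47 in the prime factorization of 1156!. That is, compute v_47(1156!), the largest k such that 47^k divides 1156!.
v_47(1156!) = 24

Legendre's formula: v_p(n!) = Σ_{k ≥ 1} ⌊n / p^k⌋. For p = 47, n = 1156, the terms are:
  ⌊1156/47^1⌋ = ⌊1156/47⌋ = 24
(the next term ⌊1156/47^2⌋ = 0, terminating the sum). Summing: v_47(1156!) = 24 = 24.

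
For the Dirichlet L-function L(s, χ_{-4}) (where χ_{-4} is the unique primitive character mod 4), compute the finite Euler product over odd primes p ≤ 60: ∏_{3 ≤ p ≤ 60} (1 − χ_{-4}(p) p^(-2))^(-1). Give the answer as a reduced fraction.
∏ = 21166213940439075800336462671/23105733135420641771520000000

The odd primes p ≤ 60 are [3, 5, 7, 11, 13, 17, 19, 23, 29, 31, 37, 41, 43, 47, 53, 59]. For each, χ(p) = 1 if p ≡ 1 mod 4, χ(p) = −1 if p ≡ 3 mod 4. Taking (1 − χ(p)/p^2)^(-1) = p^2/(p^2 − χ(p)): (1 − (-1)/3^2)^(-1) · (1 − (1)/5^2)^(-1) · (1 − (-1)/7^2)^(-1) · (1 − (-1)/11^2)^(-1) · (1 − (1)/13^2)^(-1) · (1 − (1)/17^2)^(-1) · (1 − (-1)/19^2)^(-1) · (1 − (-1)/23^2)^(-1) · (1 − (1)/29^2)^(-1) · (1 − (-1)/31^2)^(-1) · (1 − (1)/37^2)^(-1) · (1 − (1)/41^2)^(-1) · (1 − (-1)/43^2)^(-1) · (1 − (-1)/47^2)^(-1) · (1 − (1)/53^2)^(-1) · (1 − (-1)/59^2)^(-1) = 21166213940439075800336462671/23105733135420641771520000000.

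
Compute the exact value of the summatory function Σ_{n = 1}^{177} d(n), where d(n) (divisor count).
Σ_{n ≤ 177} d(n) = 947

Compute d(n) for each 1 ≤ n ≤ 177: d(1) = 1, d(2) = 2, d(3) = 2, d(4) = 3, d(5) = 2, d(6) = 4, d(7) = 2, d(8) = 4, d(9) = 3, d(10) = 4, d(11) = 2, d(12) = 6, d(13) = 2, d(14) = 4, d(15) = 4, d(16) = 5, d(17) = 2, d(18) = 6, d(19) = 2, d(20) = 6, d(21) = 4, d(22) = 4, d(23) = 2, d(24) = 8, d(25) = 3, d(26) = 4, d(27) = 4, d(28) = 6, d(29) = 2, d(30) = 8, d(31) = 2, d(32) = 6, d(33) = 4, d(34) = 4, d(35) = 4, d(36) = 9, d(37) = 2, d(38) = 4, d(39) = 4, d(40) = 8, d(41) = 2, d(42) = 8, d(43) = 2, d(44) = 6, d(45) = 6, d(46) = 4, d(47) = 2, d(48) = 10, d(49) = 3, d(50) = 6, d(51) = 4, d(52) = 6, d(53) = 2, d(54) = 8, d(55) = 4, d(56) = 8, d(57) = 4, d(58) = 4, d(59) = 2, d(60) = 12, d(61) = 2, d(62) = 4, d(63) = 6, d(64) = 7, d(65) = 4, d(66) = 8, d(67) = 2, d(68) = 6, d(69) = 4, d(70) = 8, d(71) = 2, d(72) = 12, d(73) = 2, d(74) = 4, d(75) = 6, d(76) = 6, d(77) = 4, d(78) = 8, d(79) = 2, d(80) = 10, d(81) = 5, d(82) = 4, d(83) = 2, d(84) = 12, d(85) = 4, d(86) = 4, d(87) = 4, d(88) = 8, d(89) = 2, d(90) = 12, d(91) = 4, d(92) = 6, d(93) = 4, d(94) = 4, d(95) = 4, d(96) = 12, d(97) = 2, d(98) = 6, d(99) = 6, d(100) = 9, d(101) = 2, d(102) = 8, d(103) = 2, d(104) = 8, d(105) = 8, d(106) = 4, d(107) = 2, d(108) = 12, d(109) = 2, d(110) = 8, d(111) = 4, d(112) = 10, d(113) = 2, d(114) = 8, d(115) = 4, d(116) = 6, d(117) = 6, d(118) = 4, d(119) = 4, d(120) = 16, d(121) = 3, d(122) = 4, d(123) = 4, d(124) = 6, d(125) = 4, d(126) = 12, d(127) = 2, d(128) = 8, d(129) = 4, d(130) = 8, d(131) = 2, d(132) = 12, d(133) = 4, d(134) = 4, d(135) = 8, d(136) = 8, d(137) = 2, d(138) = 8, d(139) = 2, d(140) = 12, d(141) = 4, d(142) = 4, d(143) = 4, d(144) = 15, d(145) = 4, d(146) = 4, d(147) = 6, d(148) = 6, d(149) = 2, d(150) = 12, d(151) = 2, d(152) = 8, d(153) = 6, d(154) = 8, d(155) = 4, d(156) = 12, d(157) = 2, d(158) = 4, d(159) = 4, d(160) = 12, d(161) = 4, d(162) = 10, d(163) = 2, d(164) = 6, d(165) = 8, d(166) = 4, d(167) = 2, d(168) = 16, d(169) = 3, d(170) = 8, d(171) = 6, d(172) = 6, d(173) = 2, d(174) = 8, d(175) = 6, d(176) = 10, d(177) = 4. Summing all 177 values: 947. (Dirichlet's divisor formula: Σ_{n ≤ x} d(n) = x ln(x) + (2γ − 1) x + O(√x). For x = 177, the asymptotic estimate is ≈ 943.51.)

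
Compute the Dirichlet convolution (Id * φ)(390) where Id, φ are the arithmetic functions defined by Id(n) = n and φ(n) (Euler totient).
(Id * φ)(390) = 3375

Divisors of 390: [1, 2, 3, 5, 6, 10, 13, 15, 26, 30, 39, 65, 78, 130, 195, 390]. For each d | 390:
  d = 1: Id(1) · φ(390/1) = 1 · 96 = 96
  d = 2: Id(2) · φ(390/2) = 2 · 96 = 192
  d = 3: Id(3) · φ(390/3) = 3 · 48 = 144
  d = 5: Id(5) · φ(390/5) = 5 · 24 = 120
  d = 6: Id(6) · φ(390/6) = 6 · 48 = 288
  d = 10: Id(10) · φ(390/10) = 10 · 24 = 240
  d = 13: Id(13) · φ(390/13) = 13 · 8 = 104
  d = 15: Id(15) · φ(390/15) = 15 · 12 = 180
  d = 26: Id(26) · φ(390/26) = 26 · 8 = 208
  d = 30: Id(30) · φ(390/30) = 30 · 12 = 360
  d = 39: Id(39) · φ(390/39) = 39 · 4 = 156
  d = 65: Id(65) · φ(390/65) = 65 · 2 = 130
  d = 78: Id(78) · φ(390/78) = 78 · 4 = 312
  d = 130: Id(130) · φ(390/130) = 130 · 2 = 260
  d = 195: Id(195) · φ(390/195) = 195 · 1 = 195
  d = 390: Id(390) · φ(390/390) = 390 · 1 = 390
Summing: (Id * φ)(390) = 96 + 192 + 144 + 120 + 288 + 240 + 104 + 180 + 208 + 360 + 156 + 130 + 312 + 260 + 195 + 390 = 3375.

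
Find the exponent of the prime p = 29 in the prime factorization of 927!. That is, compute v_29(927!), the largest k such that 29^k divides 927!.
v_29(927!) = 32

Legendre's formula: v_p(n!) = Σ_{k ≥ 1} ⌊n / p^k⌋. For p = 29, n = 927, the terms are:
  ⌊927/29^1⌋ = ⌊927/29⌋ = 31
  ⌊927/29^2⌋ = ⌊927/841⌋ = 1
(the next term ⌊927/29^3⌋ = 0, terminating the sum). Summing: v_29(927!) = 31 + 1 = 32.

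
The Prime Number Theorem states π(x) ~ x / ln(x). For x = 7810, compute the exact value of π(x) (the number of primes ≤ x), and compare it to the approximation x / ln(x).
π(7810) = 987;  x/ln(x) ≈ 871.34;  relative error ≈ 11.72%.

Directly count primes up to 7810: π(7810) = 987. The PNT approximation gives 7810/ln(7810) ≈ 7810/8.96316 ≈ 871.34. Relative error (π(x) − x/ln(x)) / π(x) ≈ 11.72%; the approximation is known to undercount slightly (Li(x) is a better estimate).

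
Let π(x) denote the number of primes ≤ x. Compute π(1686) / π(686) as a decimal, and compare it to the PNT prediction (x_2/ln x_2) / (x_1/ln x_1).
π(1686)/π(686) = 263/124 ≈ 2.1210;  PNT prediction ≈ 2.1603.

π(686) = 124 and π(1686) = 263, so π(1686)/π(686) ≈ 2.1210. The PNT-predicted ratio is (1686/ln(1686)) / (686/ln(686)) ≈ 2.1603. The two agree to within a few percent, as expected.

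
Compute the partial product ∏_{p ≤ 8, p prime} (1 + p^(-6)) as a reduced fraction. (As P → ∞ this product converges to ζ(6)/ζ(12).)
∏ = 17446405561/17153224200

The primes p ≤ 8 are [2, 3, 5, 7]. For each, (1 + 1/p^6) = (p^6 + 1)/p^6. Multiplying these fractions over p ∈ [2, 3, 5, 7] gives 17446405561/17153224200. (In the limit P → ∞ this tends to ζ(6)/ζ(12).)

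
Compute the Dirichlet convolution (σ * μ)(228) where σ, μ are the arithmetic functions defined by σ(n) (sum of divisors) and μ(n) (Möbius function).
(σ * μ)(228) = 228

Divisors of 228: [1, 2, 3, 4, 6, 12, 19, 38, 57, 76, 114, 228]. For each d | 228:
  d = 1: σ(1) · μ(228/1) = 1 · 0 = 0
  d = 2: σ(2) · μ(228/2) = 3 · -1 = -3
  d = 3: σ(3) · μ(228/3) = 4 · 0 = 0
  d = 4: σ(4) · μ(228/4) = 7 · 1 = 7
  d = 6: σ(6) · μ(228/6) = 12 · 1 = 12
  d = 12: σ(12) · μ(228/12) = 28 · -1 = -28
  d = 19: σ(19) · μ(228/19) = 20 · 0 = 0
  d = 38: σ(38) · μ(228/38) = 60 · 1 = 60
  d = 57: σ(57) · μ(228/57) = 80 · 0 = 0
  d = 76: σ(76) · μ(228/76) = 140 · -1 = -140
  d = 114: σ(114) · μ(228/114) = 240 · -1 = -240
  d = 228: σ(228) · μ(228/228) = 560 · 1 = 560
Summing: (σ * μ)(228) = 0 + -3 + 0 + 7 + 12 + -28 + 0 + 60 + 0 + -140 + -240 + 560 = 228.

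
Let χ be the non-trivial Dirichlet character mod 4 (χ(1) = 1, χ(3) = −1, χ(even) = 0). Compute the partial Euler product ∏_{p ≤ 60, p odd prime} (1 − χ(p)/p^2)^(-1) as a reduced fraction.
∏ = 21166213940439075800336462671/23105733135420641771520000000

The odd primes p ≤ 60 are [3, 5, 7, 11, 13, 17, 19, 23, 29, 31, 37, 41, 43, 47, 53, 59]. For each, χ(p) = 1 if p ≡ 1 mod 4, χ(p) = −1 if p ≡ 3 mod 4. Taking (1 − χ(p)/p^2)^(-1) = p^2/(p^2 − χ(p)): (1 − (-1)/3^2)^(-1) · (1 − (1)/5^2)^(-1) · (1 − (-1)/7^2)^(-1) · (1 − (-1)/11^2)^(-1) · (1 − (1)/13^2)^(-1) · (1 − (1)/17^2)^(-1) · (1 − (-1)/19^2)^(-1) · (1 − (-1)/23^2)^(-1) · (1 − (1)/29^2)^(-1) · (1 − (-1)/31^2)^(-1) · (1 − (1)/37^2)^(-1) · (1 − (1)/41^2)^(-1) · (1 − (-1)/43^2)^(-1) · (1 − (-1)/47^2)^(-1) · (1 − (1)/53^2)^(-1) · (1 − (-1)/59^2)^(-1) = 21166213940439075800336462671/23105733135420641771520000000.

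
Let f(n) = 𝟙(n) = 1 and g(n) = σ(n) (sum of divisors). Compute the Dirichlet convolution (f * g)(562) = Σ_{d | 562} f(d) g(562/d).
(𝟙 * σ)(562) = 1132

Divisors of 562: [1, 2, 281, 562]. For each d | 562:
  d = 1: 𝟙(1) · σ(562/1) = 1 · 846 = 846
  d = 2: 𝟙(2) · σ(562/2) = 1 · 282 = 282
  d = 281: 𝟙(281) · σ(562/281) = 1 · 3 = 3
  d = 562: 𝟙(562) · σ(562/562) = 1 · 1 = 1
Summing: (𝟙 * σ)(562) = 846 + 282 + 3 + 1 = 1132.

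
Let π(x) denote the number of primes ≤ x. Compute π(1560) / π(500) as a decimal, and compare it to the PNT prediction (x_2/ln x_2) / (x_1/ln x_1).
π(1560)/π(500) = 246/95 ≈ 2.5895;  PNT prediction ≈ 2.6372.

π(500) = 95 and π(1560) = 246, so π(1560)/π(500) ≈ 2.5895. The PNT-predicted ratio is (1560/ln(1560)) / (500/ln(500)) ≈ 2.6372. The two agree to within a few percent, as expected.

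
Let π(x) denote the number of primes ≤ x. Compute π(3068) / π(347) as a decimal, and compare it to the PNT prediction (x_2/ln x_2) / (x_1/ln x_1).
π(3068)/π(347) = 439/69 ≈ 6.3623;  PNT prediction ≈ 6.4414.

π(347) = 69 and π(3068) = 439, so π(3068)/π(347) ≈ 6.3623. The PNT-predicted ratio is (3068/ln(3068)) / (347/ln(347)) ≈ 6.4414. The two agree to within a few percent, as expected.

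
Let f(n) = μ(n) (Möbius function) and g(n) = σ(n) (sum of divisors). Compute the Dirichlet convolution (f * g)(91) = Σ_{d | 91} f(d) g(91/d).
(μ * σ)(91) = 91

Divisors of 91: [1, 7, 13, 91]. For each d | 91:
  d = 1: μ(1) · σ(91/1) = 1 · 112 = 112
  d = 7: μ(7) · σ(91/7) = -1 · 14 = -14
  d = 13: μ(13) · σ(91/13) = -1 · 8 = -8
  d = 91: μ(91) · σ(91/91) = 1 · 1 = 1
Summing: (μ * σ)(91) = 112 + -14 + -8 + 1 = 91.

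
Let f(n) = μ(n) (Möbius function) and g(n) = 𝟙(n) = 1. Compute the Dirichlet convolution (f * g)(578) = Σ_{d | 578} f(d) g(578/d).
(μ * 𝟙)(578) = 0

Divisors of 578: [1, 2, 17, 34, 289, 578]. For each d | 578:
  d = 1: μ(1) · 𝟙(578/1) = 1 · 1 = 1
  d = 2: μ(2) · 𝟙(578/2) = -1 · 1 = -1
  d = 17: μ(17) · 𝟙(578/17) = -1 · 1 = -1
  d = 34: μ(34) · 𝟙(578/34) = 1 · 1 = 1
  d = 289: μ(289) · 𝟙(578/289) = 0 · 1 = 0
  d = 578: μ(578) · 𝟙(578/578) = 0 · 1 = 0
Summing: (μ * 𝟙)(578) = 1 + -1 + -1 + 1 + 0 + 0 = 0.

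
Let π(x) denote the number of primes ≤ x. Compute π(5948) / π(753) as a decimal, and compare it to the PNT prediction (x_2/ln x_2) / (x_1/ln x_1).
π(5948)/π(753) = 780/133 ≈ 5.8647;  PNT prediction ≈ 6.0206.

π(753) = 133 and π(5948) = 780, so π(5948)/π(753) ≈ 5.8647. The PNT-predicted ratio is (5948/ln(5948)) / (753/ln(753)) ≈ 6.0206. The two agree to within a few percent, as expected.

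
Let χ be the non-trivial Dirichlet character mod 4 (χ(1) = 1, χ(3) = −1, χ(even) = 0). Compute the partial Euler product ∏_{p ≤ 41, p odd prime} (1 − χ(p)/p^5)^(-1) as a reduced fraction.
∏ = 2449833118514487245037270279578697936523547754609244055/2459282078368399313476102819527391821460157994301915136

The odd primes p ≤ 41 are [3, 5, 7, 11, 13, 17, 19, 23, 29, 31, 37, 41]. For each, χ(p) = 1 if p ≡ 1 mod 4, χ(p) = −1 if p ≡ 3 mod 4. Taking (1 − χ(p)/p^5)^(-1) = p^5/(p^5 − χ(p)): (1 − (-1)/3^5)^(-1) · (1 − (1)/5^5)^(-1) · (1 − (-1)/7^5)^(-1) · (1 − (-1)/11^5)^(-1) · (1 − (1)/13^5)^(-1) · (1 − (1)/17^5)^(-1) · (1 − (-1)/19^5)^(-1) · (1 − (-1)/23^5)^(-1) · (1 − (1)/29^5)^(-1) · (1 − (-1)/31^5)^(-1) · (1 − (1)/37^5)^(-1) · (1 − (1)/41^5)^(-1) = 2449833118514487245037270279578697936523547754609244055/2459282078368399313476102819527391821460157994301915136.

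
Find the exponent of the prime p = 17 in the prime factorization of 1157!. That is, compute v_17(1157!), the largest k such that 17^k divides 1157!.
v_17(1157!) = 72

Legendre's formula: v_p(n!) = Σ_{k ≥ 1} ⌊n / p^k⌋. For p = 17, n = 1157, the terms are:
  ⌊1157/17^1⌋ = ⌊1157/17⌋ = 68
  ⌊1157/17^2⌋ = ⌊1157/289⌋ = 4
(the next term ⌊1157/17^3⌋ = 0, terminating the sum). Summing: v_17(1157!) = 68 + 4 = 72.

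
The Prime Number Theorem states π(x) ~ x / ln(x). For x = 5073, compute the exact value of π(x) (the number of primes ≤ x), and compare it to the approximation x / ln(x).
π(5073) = 677;  x/ln(x) ≈ 594.61;  relative error ≈ 12.17%.

Directly count primes up to 5073: π(5073) = 677. The PNT approximation gives 5073/ln(5073) ≈ 5073/8.53169 ≈ 594.61. Relative error (π(x) − x/ln(x)) / π(x) ≈ 12.17%; the approximation is known to undercount slightly (Li(x) is a better estimate).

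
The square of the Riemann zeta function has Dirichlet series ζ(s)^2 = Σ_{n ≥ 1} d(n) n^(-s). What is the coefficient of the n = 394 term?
d(394) = 4

ζ(s)^2 = (Σ 1/m^s)(Σ 1/k^s). The coefficient of 1/n^s in the product is the number of ordered pairs (m, k) with mk = n, which equals d(n). For n = 394, divisors are [1, 2, 197, 394], so d(394) = 4.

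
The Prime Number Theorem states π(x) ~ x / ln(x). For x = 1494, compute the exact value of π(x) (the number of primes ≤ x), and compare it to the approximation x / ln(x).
π(1494) = 238;  x/ln(x) ≈ 204.40;  relative error ≈ 14.12%.

Directly count primes up to 1494: π(1494) = 238. The PNT approximation gives 1494/ln(1494) ≈ 1494/7.30921 ≈ 204.40. Relative error (π(x) − x/ln(x)) / π(x) ≈ 14.12%; the approximation is known to undercount slightly (Li(x) is a better estimate).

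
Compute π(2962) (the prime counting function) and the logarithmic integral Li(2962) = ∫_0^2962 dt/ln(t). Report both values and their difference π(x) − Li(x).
π(2962) = 426;  Li(2962) ≈ 438.01;  π(x) − Li(x) ≈ -12.01.

Direct count of primes ≤ 2962 gives π(2962) = 426. Numerical evaluation of the logarithmic integral gives Li(2962) ≈ 438.01. The difference π(x) − Li(x) ≈ -12.01 is typically negative for small/moderate x (Li(x) overestimates), though Littlewood's theorem shows this sign changes infinitely often.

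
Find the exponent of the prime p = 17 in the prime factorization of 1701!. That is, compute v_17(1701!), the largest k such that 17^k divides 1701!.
v_17(1701!) = 105

Legendre's formula: v_p(n!) = Σ_{k ≥ 1} ⌊n / p^k⌋. For p = 17, n = 1701, the terms are:
  ⌊1701/17^1⌋ = ⌊1701/17⌋ = 100
  ⌊1701/17^2⌋ = ⌊1701/289⌋ = 5
(the next term ⌊1701/17^3⌋ = 0, terminating the sum). Summing: v_17(1701!) = 100 + 5 = 105.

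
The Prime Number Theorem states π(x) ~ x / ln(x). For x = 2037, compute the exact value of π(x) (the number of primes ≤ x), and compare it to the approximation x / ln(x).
π(2037) = 308;  x/ln(x) ≈ 267.35;  relative error ≈ 13.20%.

Directly count primes up to 2037: π(2037) = 308. The PNT approximation gives 2037/ln(2037) ≈ 2037/7.61923 ≈ 267.35. Relative error (π(x) − x/ln(x)) / π(x) ≈ 13.20%; the approximation is known to undercount slightly (Li(x) is a better estimate).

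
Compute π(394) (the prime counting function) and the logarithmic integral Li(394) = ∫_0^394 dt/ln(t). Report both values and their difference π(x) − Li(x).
π(394) = 77;  Li(394) ≈ 84.42;  π(x) − Li(x) ≈ -7.42.

Direct count of primes ≤ 394 gives π(394) = 77. Numerical evaluation of the logarithmic integral gives Li(394) ≈ 84.42. The difference π(x) − Li(x) ≈ -7.42 is typically negative for small/moderate x (Li(x) overestimates), though Littlewood's theorem shows this sign changes infinitely often.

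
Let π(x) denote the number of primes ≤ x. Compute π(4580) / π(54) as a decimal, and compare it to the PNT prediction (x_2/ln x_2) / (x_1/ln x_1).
π(4580)/π(54) = 619/16 ≈ 38.6875;  PNT prediction ≈ 40.1360.

π(54) = 16 and π(4580) = 619, so π(4580)/π(54) ≈ 38.6875. The PNT-predicted ratio is (4580/ln(4580)) / (54/ln(54)) ≈ 40.1360. The two agree to within a few percent, as expected.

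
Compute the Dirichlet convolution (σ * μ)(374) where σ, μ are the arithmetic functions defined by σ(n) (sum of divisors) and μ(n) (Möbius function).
(σ * μ)(374) = 374

Divisors of 374: [1, 2, 11, 17, 22, 34, 187, 374]. For each d | 374:
  d = 1: σ(1) · μ(374/1) = 1 · -1 = -1
  d = 2: σ(2) · μ(374/2) = 3 · 1 = 3
  d = 11: σ(11) · μ(374/11) = 12 · 1 = 12
  d = 17: σ(17) · μ(374/17) = 18 · 1 = 18
  d = 22: σ(22) · μ(374/22) = 36 · -1 = -36
  d = 34: σ(34) · μ(374/34) = 54 · -1 = -54
  d = 187: σ(187) · μ(374/187) = 216 · -1 = -216
  d = 374: σ(374) · μ(374/374) = 648 · 1 = 648
Summing: (σ * μ)(374) = -1 + 3 + 12 + 18 + -36 + -54 + -216 + 648 = 374.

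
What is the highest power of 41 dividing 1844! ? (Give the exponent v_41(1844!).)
v_41(1844!) = 45

Legendre's formula: v_p(n!) = Σ_{k ≥ 1} ⌊n / p^k⌋. For p = 41, n = 1844, the terms are:
  ⌊1844/41^1⌋ = ⌊1844/41⌋ = 44
  ⌊1844/41^2⌋ = ⌊1844/1681⌋ = 1
(the next term ⌊1844/41^3⌋ = 0, terminating the sum). Summing: v_41(1844!) = 44 + 1 = 45.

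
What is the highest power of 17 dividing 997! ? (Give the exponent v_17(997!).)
v_17(997!) = 61

Legendre's formula: v_p(n!) = Σ_{k ≥ 1} ⌊n / p^k⌋. For p = 17, n = 997, the terms are:
  ⌊997/17^1⌋ = ⌊997/17⌋ = 58
  ⌊997/17^2⌋ = ⌊997/289⌋ = 3
(the next term ⌊997/17^3⌋ = 0, terminating the sum). Summing: v_17(997!) = 58 + 3 = 61.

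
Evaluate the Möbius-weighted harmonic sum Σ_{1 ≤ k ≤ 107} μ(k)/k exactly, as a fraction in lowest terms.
Σ μ(k)/k = -471587355397623908340013564541943736683/61104193276071414630466614650954086866535

Values of μ(k) for 1 ≤ k ≤ 107: μ(1) = 1, μ(2) = -1, μ(3) = -1, μ(5) = -1, μ(6) = 1, μ(7) = -1, μ(10) = 1, μ(11) = -1, μ(13) = -1, μ(14) = 1, μ(15) = 1, μ(17) = -1, μ(19) = -1, μ(21) = 1, μ(22) = 1, μ(23) = -1, μ(26) = 1, μ(29) = -1, μ(30) = -1, μ(31) = -1, μ(33) = 1, μ(34) = 1, μ(35) = 1, μ(37) = -1, μ(38) = 1, μ(39) = 1, μ(41) = -1, μ(42) = -1, μ(43) = -1, μ(46) = 1, μ(47) = -1, μ(51) = 1, μ(53) = -1, μ(55) = 1, μ(57) = 1, μ(58) = 1, μ(59) = -1, μ(61) = -1, μ(62) = 1, μ(65) = 1, μ(66) = -1, μ(67) = -1, μ(69) = 1, μ(70) = -1, μ(71) = -1, μ(73) = -1, μ(74) = 1, μ(77) = 1, μ(78) = -1, μ(79) = -1, μ(82) = 1, μ(83) = -1, μ(85) = 1, μ(86) = 1, μ(87) = 1, μ(89) = -1, μ(91) = 1, μ(93) = 1, μ(94) = 1, μ(95) = 1, μ(97) = -1, μ(101) = -1, μ(102) = -1, μ(103) = -1, μ(105) = -1, μ(106) = 1, μ(107) = -1, with μ = 0 on non-squarefree integers. Summing μ(k)/k for k where μ(k) ≠ 0 gives -471587355397623908340013564541943736683/61104193276071414630466614650954086866535 ≈ -0.0077. (PNT ⟺ this sum → 0 as n → ∞.)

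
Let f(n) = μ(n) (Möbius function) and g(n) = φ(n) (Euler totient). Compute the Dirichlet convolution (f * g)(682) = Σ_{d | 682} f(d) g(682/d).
(μ * φ)(682) = 0

Divisors of 682: [1, 2, 11, 22, 31, 62, 341, 682]. For each d | 682:
  d = 1: μ(1) · φ(682/1) = 1 · 300 = 300
  d = 2: μ(2) · φ(682/2) = -1 · 300 = -300
  d = 11: μ(11) · φ(682/11) = -1 · 30 = -30
  d = 22: μ(22) · φ(682/22) = 1 · 30 = 30
  d = 31: μ(31) · φ(682/31) = -1 · 10 = -10
  d = 62: μ(62) · φ(682/62) = 1 · 10 = 10
  d = 341: μ(341) · φ(682/341) = 1 · 1 = 1
  d = 682: μ(682) · φ(682/682) = -1 · 1 = -1
Summing: (μ * φ)(682) = 300 + -300 + -30 + 30 + -10 + 10 + 1 + -1 = 0.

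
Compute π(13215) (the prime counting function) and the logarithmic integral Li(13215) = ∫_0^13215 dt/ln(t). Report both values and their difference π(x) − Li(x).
π(13215) = 1570;  Li(13215) ≈ 1589.79;  π(x) − Li(x) ≈ -19.79.

Direct count of primes ≤ 13215 gives π(13215) = 1570. Numerical evaluation of the logarithmic integral gives Li(13215) ≈ 1589.79. The difference π(x) − Li(x) ≈ -19.79 is typically negative for small/moderate x (Li(x) overestimates), though Littlewood's theorem shows this sign changes infinitely often.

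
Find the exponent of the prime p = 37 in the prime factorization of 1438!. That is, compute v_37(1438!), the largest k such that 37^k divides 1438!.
v_37(1438!) = 39

Legendre's formula: v_p(n!) = Σ_{k ≥ 1} ⌊n / p^k⌋. For p = 37, n = 1438, the terms are:
  ⌊1438/37^1⌋ = ⌊1438/37⌋ = 38
  ⌊1438/37^2⌋ = ⌊1438/1369⌋ = 1
(the next term ⌊1438/37^3⌋ = 0, terminating the sum). Summing: v_37(1438!) = 38 + 1 = 39.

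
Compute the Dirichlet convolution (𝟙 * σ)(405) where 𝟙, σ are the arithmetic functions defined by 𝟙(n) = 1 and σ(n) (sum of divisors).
(𝟙 * σ)(405) = 1253

Divisors of 405: [1, 3, 5, 9, 15, 27, 45, 81, 135, 405]. For each d | 405:
  d = 1: 𝟙(1) · σ(405/1) = 1 · 726 = 726
  d = 3: 𝟙(3) · σ(405/3) = 1 · 240 = 240
  d = 5: 𝟙(5) · σ(405/5) = 1 · 121 = 121
  d = 9: 𝟙(9) · σ(405/9) = 1 · 78 = 78
  d = 15: 𝟙(15) · σ(405/15) = 1 · 40 = 40
  d = 27: 𝟙(27) · σ(405/27) = 1 · 24 = 24
  d = 45: 𝟙(45) · σ(405/45) = 1 · 13 = 13
  d = 81: 𝟙(81) · σ(405/81) = 1 · 6 = 6
  d = 135: 𝟙(135) · σ(405/135) = 1 · 4 = 4
  d = 405: 𝟙(405) · σ(405/405) = 1 · 1 = 1
Summing: (𝟙 * σ)(405) = 726 + 240 + 121 + 78 + 40 + 24 + 13 + 6 + 4 + 1 = 1253.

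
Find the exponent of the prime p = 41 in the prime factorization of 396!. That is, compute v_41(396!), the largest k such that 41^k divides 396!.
v_41(396!) = 9

Legendre's formula: v_p(n!) = Σ_{k ≥ 1} ⌊n / p^k⌋. For p = 41, n = 396, the terms are:
  ⌊396/41^1⌋ = ⌊396/41⌋ = 9
(the next term ⌊396/41^2⌋ = 0, terminating the sum). Summing: v_41(396!) = 9 = 9.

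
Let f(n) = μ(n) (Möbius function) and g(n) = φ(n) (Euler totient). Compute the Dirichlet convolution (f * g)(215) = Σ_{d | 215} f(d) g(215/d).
(μ * φ)(215) = 123

Divisors of 215: [1, 5, 43, 215]. For each d | 215:
  d = 1: μ(1) · φ(215/1) = 1 · 168 = 168
  d = 5: μ(5) · φ(215/5) = -1 · 42 = -42
  d = 43: μ(43) · φ(215/43) = -1 · 4 = -4
  d = 215: μ(215) · φ(215/215) = 1 · 1 = 1
Summing: (μ * φ)(215) = 168 + -42 + -4 + 1 = 123.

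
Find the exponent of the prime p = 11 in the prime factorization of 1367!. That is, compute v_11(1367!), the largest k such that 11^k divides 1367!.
v_11(1367!) = 136

Legendre's formula: v_p(n!) = Σ_{k ≥ 1} ⌊n / p^k⌋. For p = 11, n = 1367, the terms are:
  ⌊1367/11^1⌋ = ⌊1367/11⌋ = 124
  ⌊1367/11^2⌋ = ⌊1367/121⌋ = 11
  ⌊1367/11^3⌋ = ⌊1367/1331⌋ = 1
(the next term ⌊1367/11^4⌋ = 0, terminating the sum). Summing: v_11(1367!) = 124 + 11 + 1 = 136.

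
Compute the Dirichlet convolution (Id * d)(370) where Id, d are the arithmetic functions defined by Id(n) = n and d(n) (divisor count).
(Id * d)(370) = 1092

Divisors of 370: [1, 2, 5, 10, 37, 74, 185, 370]. For each d | 370:
  d = 1: Id(1) · d(370/1) = 1 · 8 = 8
  d = 2: Id(2) · d(370/2) = 2 · 4 = 8
  d = 5: Id(5) · d(370/5) = 5 · 4 = 20
  d = 10: Id(10) · d(370/10) = 10 · 2 = 20
  d = 37: Id(37) · d(370/37) = 37 · 4 = 148
  d = 74: Id(74) · d(370/74) = 74 · 2 = 148
  d = 185: Id(185) · d(370/185) = 185 · 2 = 370
  d = 370: Id(370) · d(370/370) = 370 · 1 = 370
Summing: (Id * d)(370) = 8 + 8 + 20 + 20 + 148 + 148 + 370 + 370 = 1092.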